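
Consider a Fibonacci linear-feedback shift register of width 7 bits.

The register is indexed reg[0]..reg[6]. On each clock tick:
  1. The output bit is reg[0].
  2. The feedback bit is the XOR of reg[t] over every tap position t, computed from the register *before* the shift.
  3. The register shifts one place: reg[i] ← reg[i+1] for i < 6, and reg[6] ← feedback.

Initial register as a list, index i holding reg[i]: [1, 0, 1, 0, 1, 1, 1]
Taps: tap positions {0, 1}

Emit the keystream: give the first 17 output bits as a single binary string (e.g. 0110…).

10101111111000000

k : reg_k → out_k, fb_k
0: 1010111 → 1, fb=1
1: 0101111 → 0, fb=1
2: 1011111 → 1, fb=1
3: 0111111 → 0, fb=1
4: 1111111 → 1, fb=0
5: 1111110 → 1, fb=0
6: 1111100 → 1, fb=0
7: 1111000 → 1, fb=0
8: 1110000 → 1, fb=0
9: 1100000 → 1, fb=0
10: 1000000 → 1, fb=1
11: 0000001 → 0, fb=0
12: 0000010 → 0, fb=0
13: 0000100 → 0, fb=0
14: 0001000 → 0, fb=0
15: 0010000 → 0, fb=0
16: 0100000 → 0, fb=1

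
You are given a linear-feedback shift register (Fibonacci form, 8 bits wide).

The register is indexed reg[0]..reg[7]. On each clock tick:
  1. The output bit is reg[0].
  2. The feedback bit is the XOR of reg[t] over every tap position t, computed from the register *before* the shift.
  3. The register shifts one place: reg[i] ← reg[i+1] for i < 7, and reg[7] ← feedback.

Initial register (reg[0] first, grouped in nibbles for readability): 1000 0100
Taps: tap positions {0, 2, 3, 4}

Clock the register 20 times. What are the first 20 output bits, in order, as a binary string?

step | reg (before) | out | fb
   0 | 10000100 | 1 | 1
   1 | 00001001 | 0 | 1
   2 | 00010011 | 0 | 1
   3 | 00100111 | 0 | 1
   4 | 01001111 | 0 | 1
   5 | 10011111 | 1 | 1
   6 | 00111111 | 0 | 1
   7 | 01111111 | 0 | 1
   8 | 11111111 | 1 | 0
   9 | 11111110 | 1 | 0
  10 | 11111100 | 1 | 0
  11 | 11111000 | 1 | 0
  12 | 11110000 | 1 | 1
  13 | 11100001 | 1 | 0
  14 | 11000010 | 1 | 1
  15 | 10000101 | 1 | 1
  16 | 00001011 | 0 | 1
  17 | 00010111 | 0 | 1
  18 | 00101111 | 0 | 0
  19 | 01011110 | 0 | 0

10000100111111110000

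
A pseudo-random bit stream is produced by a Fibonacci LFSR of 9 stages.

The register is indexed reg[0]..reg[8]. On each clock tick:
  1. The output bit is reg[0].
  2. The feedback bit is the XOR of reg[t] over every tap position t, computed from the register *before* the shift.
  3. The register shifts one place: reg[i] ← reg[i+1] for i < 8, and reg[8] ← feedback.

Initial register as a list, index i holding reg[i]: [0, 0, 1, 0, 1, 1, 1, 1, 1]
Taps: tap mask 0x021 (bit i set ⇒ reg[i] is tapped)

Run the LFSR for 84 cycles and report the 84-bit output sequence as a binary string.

001011111110100101100010100110001100000001100110010101100100111111011010010010011011

k : reg_k → out_k, fb_k
0: 001011111 → 0, fb=1
1: 010111111 → 0, fb=1
2: 101111111 → 1, fb=0
3: 011111110 → 0, fb=1
4: 111111101 → 1, fb=0
5: 111111010 → 1, fb=0
6: 111110100 → 1, fb=1
7: 111101001 → 1, fb=0
8: 111010010 → 1, fb=1
9: 110100101 → 1, fb=1
10: 101001011 → 1, fb=0
11: 010010110 → 0, fb=0
12: 100101100 → 1, fb=0
13: 001011000 → 0, fb=1
14: 010110001 → 0, fb=0
15: 101100010 → 1, fb=1
16: 011000101 → 0, fb=0
17: 110001010 → 1, fb=0
18: 100010100 → 1, fb=1
19: 000101001 → 0, fb=1
20: 001010011 → 0, fb=0
21: 010100110 → 0, fb=0
22: 101001100 → 1, fb=0
23: 010011000 → 0, fb=1
24: 100110001 → 1, fb=1
25: 001100011 → 0, fb=0
26: 011000110 → 0, fb=0
27: 110001100 → 1, fb=0
28: 100011000 → 1, fb=0
29: 000110000 → 0, fb=0
30: 001100000 → 0, fb=0
31: 011000000 → 0, fb=0
32: 110000000 → 1, fb=1
33: 100000001 → 1, fb=1
34: 000000011 → 0, fb=0
35: 000000110 → 0, fb=0
36: 000001100 → 0, fb=1
37: 000011001 → 0, fb=1
38: 000110011 → 0, fb=0
39: 001100110 → 0, fb=0
40: 011001100 → 0, fb=1
41: 110011001 → 1, fb=0
42: 100110010 → 1, fb=1
43: 001100101 → 0, fb=0
44: 011001010 → 0, fb=1
45: 110010101 → 1, fb=1
46: 100101011 → 1, fb=0
47: 001010110 → 0, fb=0
48: 010101100 → 0, fb=1
49: 101011001 → 1, fb=0
50: 010110010 → 0, fb=0
51: 101100100 → 1, fb=1
52: 011001001 → 0, fb=1
53: 110010011 → 1, fb=1
54: 100100111 → 1, fb=1
55: 001001111 → 0, fb=1
56: 010011111 → 0, fb=1
57: 100111111 → 1, fb=0
58: 001111110 → 0, fb=1
59: 011111101 → 0, fb=1
60: 111111011 → 1, fb=0
61: 111110110 → 1, fb=1
62: 111101101 → 1, fb=0
63: 111011010 → 1, fb=0
64: 110110100 → 1, fb=1
65: 101101001 → 1, fb=0
66: 011010010 → 0, fb=0
67: 110100100 → 1, fb=1
68: 101001001 → 1, fb=0
69: 010010010 → 0, fb=0
70: 100100100 → 1, fb=1
71: 001001001 → 0, fb=1
72: 010010011 → 0, fb=0
73: 100100110 → 1, fb=1
74: 001001101 → 0, fb=1
75: 010011011 → 0, fb=1
76: 100110111 → 1, fb=1
77: 001101111 → 0, fb=1
78: 011011111 → 0, fb=1
79: 110111111 → 1, fb=0
80: 101111110 → 1, fb=0
81: 011111100 → 0, fb=1
82: 111111001 → 1, fb=0
83: 111110010 → 1, fb=1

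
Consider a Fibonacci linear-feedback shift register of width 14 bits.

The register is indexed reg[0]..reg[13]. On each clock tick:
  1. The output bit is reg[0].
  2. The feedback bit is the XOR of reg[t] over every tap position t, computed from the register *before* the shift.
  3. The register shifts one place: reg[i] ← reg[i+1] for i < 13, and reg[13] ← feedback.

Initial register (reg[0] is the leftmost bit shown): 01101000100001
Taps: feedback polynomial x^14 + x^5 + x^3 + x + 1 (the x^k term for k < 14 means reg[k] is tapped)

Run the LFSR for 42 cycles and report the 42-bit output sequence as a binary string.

011010001000011110110101000011110101101000

k : reg_k → out_k, fb_k
0: 01101000100001 → 0, fb=1
1: 11010001000011 → 1, fb=1
2: 10100010000111 → 1, fb=1
3: 01000100001111 → 0, fb=0
4: 10001000011110 → 1, fb=1
5: 00010000111101 → 0, fb=1
6: 00100001111011 → 0, fb=0
7: 01000011110110 → 0, fb=1
8: 10000111101101 → 1, fb=0
9: 00001111011010 → 0, fb=1
10: 00011110110101 → 0, fb=0
11: 00111101101010 → 0, fb=0
12: 01111011010100 → 0, fb=0
13: 11110110101000 → 1, fb=0
14: 11101101010000 → 1, fb=1
15: 11011010100001 → 1, fb=1
16: 10110101000011 → 1, fb=1
17: 01101010000111 → 0, fb=1
18: 11010100001111 → 1, fb=0
19: 10101000011110 → 1, fb=1
20: 01010000111101 → 0, fb=0
21: 10100001111010 → 1, fb=1
22: 01000011110101 → 0, fb=1
23: 10000111101011 → 1, fb=0
24: 00001111010110 → 0, fb=1
25: 00011110101101 → 0, fb=0
26: 00111101011010 → 0, fb=0
27: 01111010110100 → 0, fb=0
28: 11110101101000 → 1, fb=0
29: 11101011010000 → 1, fb=0
30: 11010110100000 → 1, fb=0
31: 10101101000000 → 1, fb=0
32: 01011010000000 → 0, fb=0
33: 10110100000000 → 1, fb=1
34: 01101000000001 → 0, fb=1
35: 11010000000011 → 1, fb=1
36: 10100000000111 → 1, fb=1
37: 01000000001111 → 0, fb=1
38: 10000000011111 → 1, fb=1
39: 00000000111111 → 0, fb=0
40: 00000001111110 → 0, fb=0
41: 00000011111100 → 0, fb=0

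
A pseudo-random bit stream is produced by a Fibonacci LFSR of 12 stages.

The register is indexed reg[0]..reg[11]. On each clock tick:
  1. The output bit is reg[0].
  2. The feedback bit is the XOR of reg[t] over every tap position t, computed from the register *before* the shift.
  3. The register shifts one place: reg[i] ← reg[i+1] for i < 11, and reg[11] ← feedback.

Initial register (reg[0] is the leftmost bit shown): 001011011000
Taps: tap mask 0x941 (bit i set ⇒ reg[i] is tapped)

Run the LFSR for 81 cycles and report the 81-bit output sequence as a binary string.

tick  register→output (feedback)
  0  001011011000→0 (1)
  1  010110110001→0 (0)
  2  101101100010→1 (0)
  3  011011000100→0 (0)
  4  110110001000→1 (0)
  5  101100010000→1 (1)
  6  011000100001→0 (0)
  7  110001000010→1 (1)
  8  100010000101→1 (0)
  9  000100001010→0 (1)
 10  001000010101→0 (1)
 11  010000101011→0 (1)
 12  100001010111→1 (0)
 13  000010101110→0 (0)
 14  000101011100→0 (1)
 15  001010111001→0 (1)
 16  010101110011→0 (0)
 17  101011100110→1 (0)
 18  010111001100→0 (1)
 19  101110011001→1 (1)
 20  011100110011→0 (0)
 21  111001100110→1 (0)
 22  110011001100→1 (0)
 23  100110011000→1 (0)
 24  001100110000→0 (1)
 25  011001100001→0 (0)
 26  110011000010→1 (1)
 27  100110000101→1 (0)
 28  001100001010→0 (1)
 29  011000010101→0 (1)
 30  110000101011→1 (0)
 31  100001010110→1 (1)
 32  000010101101→0 (1)
 33  000101011011→0 (0)
 34  001010110110→0 (1)
 35  010101101101→0 (1)
 36  101011011011→1 (1)
 37  010110110111→0 (0)
 38  101101101110→1 (1)
 39  011011011101→0 (0)
 40  110110111010→1 (1)
 41  101101110101→1 (1)
 42  011011101011→0 (1)
 43  110111010111→1 (0)
 44  101110101110→1 (1)
 45  011101011101→0 (0)
 46  111010111010→1 (1)
 47  110101110101→1 (1)
 48  101011101011→1 (0)
 49  010111010110→0 (0)
 50  101110101100→1 (1)
 51  011101011001→0 (0)
 52  111010110010→1 (0)
 53  110101100100→1 (0)
 54  101011001000→1 (0)
 55  010110010000→0 (0)
 56  101100100000→1 (0)
 57  011001000000→0 (0)
 58  110010000000→1 (1)
 59  100100000001→1 (0)
 60  001000000010→0 (0)
 61  010000000100→0 (0)
 62  100000001000→1 (0)
 63  000000010000→0 (0)
 64  000000100000→0 (1)
 65  000001000001→0 (1)
 66  000010000011→0 (1)
 67  000100000111→0 (1)
 68  001000001111→0 (0)
 69  010000011110→0 (1)
 70  100000111101→1 (0)
 71  000001111010→0 (0)
 72  000011110100→0 (1)
 73  000111101001→0 (1)
 74  001111010011→0 (1)
 75  011110100111→0 (0)
 76  111101001110→1 (0)
 77  111010011100→1 (0)
 78  110100111000→1 (1)
 79  101001110001→1 (1)
 80  010011100011→0 (0)

001011011000100001010111001100110000101011011011101011101011001000000010000011110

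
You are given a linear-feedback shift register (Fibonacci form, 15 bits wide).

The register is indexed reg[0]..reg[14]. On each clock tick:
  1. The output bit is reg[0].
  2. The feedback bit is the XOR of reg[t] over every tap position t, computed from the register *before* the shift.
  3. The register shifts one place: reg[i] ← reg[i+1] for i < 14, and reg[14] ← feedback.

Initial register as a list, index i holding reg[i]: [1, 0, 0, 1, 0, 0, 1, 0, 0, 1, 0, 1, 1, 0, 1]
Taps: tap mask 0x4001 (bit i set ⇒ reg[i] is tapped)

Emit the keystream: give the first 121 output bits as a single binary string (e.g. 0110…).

1001001001011010001110001101100001011110110111110010100100101011100111000110010111010000100011010011111000010011101010000

tick  register→output (feedback)
  0  100100100101101→1 (0)
  1  001001001011010→0 (0)
  2  010010010110100→0 (0)
  3  100100101101000→1 (1)
  4  001001011010001→0 (1)
  5  010010110100011→0 (1)
  6  100101101000111→1 (0)
  7  001011010001110→0 (0)
  8  010110100011100→0 (0)
  9  101101000111000→1 (1)
 10  011010001110001→0 (1)
 11  110100011100011→1 (0)
 12  101000111000110→1 (1)
 13  010001110001101→0 (1)
 14  100011100011011→1 (0)
 15  000111000110110→0 (0)
 16  001110001101100→0 (0)
 17  011100011011000→0 (0)
 18  111000110110000→1 (1)
 19  110001101100001→1 (0)
 20  100011011000010→1 (1)
 21  000110110000101→0 (1)
 22  001101100001011→0 (1)
 23  011011000010111→0 (1)
 24  110110000101111→1 (0)
 25  101100001011110→1 (1)
 26  011000010111101→0 (1)
 27  110000101111011→1 (0)
 28  100001011110110→1 (1)
 29  000010111101101→0 (1)
 30  000101111011011→0 (1)
 31  001011110110111→0 (1)
 32  010111101101111→0 (1)
 33  101111011011111→1 (0)
 34  011110110111110→0 (0)
 35  111101101111100→1 (1)
 36  111011011111001→1 (0)
 37  110110111110010→1 (1)
 38  101101111100101→1 (0)
 39  011011111001010→0 (0)
 40  110111110010100→1 (1)
 41  101111100101001→1 (0)
 42  011111001010010→0 (0)
 43  111110010100100→1 (1)
 44  111100101001001→1 (0)
 45  111001010010010→1 (1)
 46  110010100100101→1 (0)
 47  100101001001010→1 (1)
 48  001010010010101→0 (1)
 49  010100100101011→0 (1)
 50  101001001010111→1 (0)
 51  010010010101110→0 (0)
 52  100100101011100→1 (1)
 53  001001010111001→0 (1)
 54  010010101110011→0 (1)
 55  100101011100111→1 (0)
 56  001010111001110→0 (0)
 57  010101110011100→0 (0)
 58  101011100111000→1 (1)
 59  010111001110001→0 (1)
 60  101110011100011→1 (0)
 61  011100111000110→0 (0)
 62  111001110001100→1 (1)
 63  110011100011001→1 (0)
 64  100111000110010→1 (1)
 65  001110001100101→0 (1)
 66  011100011001011→0 (1)
 67  111000110010111→1 (0)
 68  110001100101110→1 (1)
 69  100011001011101→1 (0)
 70  000110010111010→0 (0)
 71  001100101110100→0 (0)
 72  011001011101000→0 (0)
 73  110010111010000→1 (1)
 74  100101110100001→1 (0)
 75  001011101000010→0 (0)
 76  010111010000100→0 (0)
 77  101110100001000→1 (1)
 78  011101000010001→0 (1)
 79  111010000100011→1 (0)
 80  110100001000110→1 (1)
 81  101000010001101→1 (0)
 82  010000100011010→0 (0)
 83  100001000110100→1 (1)
 84  000010001101001→0 (1)
 85  000100011010011→0 (1)
 86  001000110100111→0 (1)
 87  010001101001111→0 (1)
 88  100011010011111→1 (0)
 89  000110100111110→0 (0)
 90  001101001111100→0 (0)
 91  011010011111000→0 (0)
 92  110100111110000→1 (1)
 93  101001111100001→1 (0)
 94  010011111000010→0 (0)
 95  100111110000100→1 (1)
 96  001111100001001→0 (1)
 97  011111000010011→0 (1)
 98  111110000100111→1 (0)
 99  111100001001110→1 (1)
100  111000010011101→1 (0)
101  110000100111010→1 (1)
102  100001001110101→1 (0)
103  000010011101010→0 (0)
104  000100111010100→0 (0)
105  001001110101000→0 (0)
106  010011101010000→0 (0)
107  100111010100000→1 (1)
108  001110101000001→0 (1)
109  011101010000011→0 (1)
110  111010100000111→1 (0)
111  110101000001110→1 (1)
112  101010000011101→1 (0)
113  010100000111010→0 (0)
114  101000001110100→1 (1)
115  010000011101001→0 (1)
116  100000111010011→1 (0)
117  000001110100110→0 (0)
118  000011101001100→0 (0)
119  000111010011000→0 (0)
120  001110100110000→0 (0)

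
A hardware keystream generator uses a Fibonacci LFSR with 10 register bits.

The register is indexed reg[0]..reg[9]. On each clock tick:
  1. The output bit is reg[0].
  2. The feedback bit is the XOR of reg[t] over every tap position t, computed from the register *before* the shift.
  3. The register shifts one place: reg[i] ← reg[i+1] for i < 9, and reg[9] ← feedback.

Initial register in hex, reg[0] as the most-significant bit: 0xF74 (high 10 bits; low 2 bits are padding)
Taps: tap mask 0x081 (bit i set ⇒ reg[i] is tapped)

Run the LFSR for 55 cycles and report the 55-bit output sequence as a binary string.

k : reg_k → out_k, fb_k
0: 1111011101 → 1, fb=0
1: 1110111010 → 1, fb=1
2: 1101110101 → 1, fb=0
3: 1011101010 → 1, fb=1
4: 0111010101 → 0, fb=1
5: 1110101011 → 1, fb=1
6: 1101010111 → 1, fb=0
7: 1010101110 → 1, fb=0
8: 0101011100 → 0, fb=1
9: 1010111001 → 1, fb=1
10: 0101110011 → 0, fb=0
11: 1011100110 → 1, fb=0
12: 0111001100 → 0, fb=1
13: 1110011001 → 1, fb=1
14: 1100110011 → 1, fb=1
15: 1001100111 → 1, fb=0
16: 0011001110 → 0, fb=1
17: 0110011101 → 0, fb=1
18: 1100111011 → 1, fb=1
19: 1001110111 → 1, fb=0
20: 0011101110 → 0, fb=1
21: 0111011101 → 0, fb=1
22: 1110111011 → 1, fb=1
23: 1101110111 → 1, fb=0
24: 1011101110 → 1, fb=0
25: 0111011100 → 0, fb=1
26: 1110111001 → 1, fb=1
27: 1101110011 → 1, fb=1
28: 1011100111 → 1, fb=0
29: 0111001110 → 0, fb=1
30: 1110011101 → 1, fb=0
31: 1100111010 → 1, fb=1
32: 1001110101 → 1, fb=0
33: 0011101010 → 0, fb=0
34: 0111010100 → 0, fb=1
35: 1110101001 → 1, fb=1
36: 1101010011 → 1, fb=1
37: 1010100111 → 1, fb=0
38: 0101001110 → 0, fb=1
39: 1010011101 → 1, fb=0
40: 0100111010 → 0, fb=0
41: 1001110100 → 1, fb=0
42: 0011101000 → 0, fb=0
43: 0111010000 → 0, fb=0
44: 1110100000 → 1, fb=1
45: 1101000001 → 1, fb=1
46: 1010000011 → 1, fb=1
47: 0100000111 → 0, fb=1
48: 1000001111 → 1, fb=0
49: 0000011110 → 0, fb=1
50: 0000111101 → 0, fb=1
51: 0001111011 → 0, fb=0
52: 0011110110 → 0, fb=1
53: 0111101101 → 0, fb=1
54: 1111011011 → 1, fb=1

1111011101010111001100111011101110011101010011101000001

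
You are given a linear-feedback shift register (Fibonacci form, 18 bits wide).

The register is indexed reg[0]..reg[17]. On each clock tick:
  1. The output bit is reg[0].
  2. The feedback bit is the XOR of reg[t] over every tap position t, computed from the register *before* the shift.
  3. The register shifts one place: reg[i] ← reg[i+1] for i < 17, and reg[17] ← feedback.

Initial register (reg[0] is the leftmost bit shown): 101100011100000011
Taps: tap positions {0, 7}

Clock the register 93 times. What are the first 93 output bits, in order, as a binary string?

tick  register→output (feedback)
  0  101100011100000011→1 (0)
  1  011000111000000110→0 (1)
  2  110001110000001101→1 (0)
  3  100011100000011010→1 (1)
  4  000111000000110101→0 (0)
  5  001110000001101010→0 (0)
  6  011100000011010100→0 (0)
  7  111000000110101000→1 (1)
  8  110000001101010001→1 (1)
  9  100000011010100011→1 (0)
 10  000000110101000110→0 (1)
 11  000001101010001101→0 (0)
 12  000011010100011010→0 (1)
 13  000110101000110101→0 (0)
 14  001101010001101010→0 (1)
 15  011010100011010101→0 (0)
 16  110101000110101010→1 (1)
 17  101010001101010101→1 (1)
 18  010100011010101011→0 (1)
 19  101000110101010111→1 (0)
 20  010001101010101110→0 (0)
 21  100011010101011100→1 (0)
 22  000110101010111000→0 (0)
 23  001101010101110000→0 (1)
 24  011010101011100001→0 (0)
 25  110101010111000010→1 (0)
 26  101010101110000100→1 (1)
 27  010101011100001001→0 (1)
 28  101010111000010011→1 (0)
 29  010101110000100110→0 (1)
 30  101011100001001101→1 (1)
 31  010111000010011011→0 (0)
 32  101110000100110110→1 (1)
 33  011100001001101101→0 (0)
 34  111000010011011010→1 (0)
 35  110000100110110100→1 (1)
 36  100001001101101001→1 (1)
 37  000010011011010011→0 (1)
 38  000100110110100111→0 (1)
 39  001001101101001111→0 (0)
 40  010011011010011110→0 (1)
 41  100110110100111101→1 (0)
 42  001101101001111010→0 (0)
 43  011011010011110100→0 (1)
 44  110110100111101001→1 (1)
 45  101101001111010011→1 (1)
 46  011010011110100111→0 (1)
 47  110100111101001111→1 (0)
 48  101001111010011110→1 (0)
 49  010011110100111100→0 (1)
 50  100111101001111001→1 (1)
 51  001111010011110011→0 (1)
 52  011110100111100111→0 (0)
 53  111101001111001110→1 (1)
 54  111010011110011101→1 (0)
 55  110100111100111010→1 (0)
 56  101001111001110100→1 (0)
 57  010011110011101000→0 (1)
 58  100111100111010001→1 (1)
 59  001111001110100011→0 (0)
 60  011110011101000110→0 (1)
 61  111100111010001101→1 (0)
 62  111001110100011010→1 (0)
 63  110011101000110100→1 (1)
 64  100111010001101001→1 (0)
 65  001110100011010010→0 (0)
 66  011101000110100100→0 (0)
 67  111010001101001000→1 (1)
 68  110100011010010001→1 (0)
 69  101000110100100010→1 (0)
 70  010001101001000100→0 (0)
 71  100011010010001000→1 (0)
 72  000110100100010000→0 (0)
 73  001101001000100000→0 (0)
 74  011010010001000000→0 (1)
 75  110100100010000001→1 (1)
 76  101001000100000011→1 (1)
 77  010010001000000111→0 (0)
 78  100100010000001110→1 (0)
 79  001000100000011100→0 (0)
 80  010001000000111000→0 (0)
 81  100010000001110000→1 (1)
 82  000100000011100001→0 (0)
 83  001000000111000010→0 (0)
 84  010000001110000100→0 (0)
 85  100000011100001000→1 (0)
 86  000000111000010000→0 (1)
 87  000001110000100001→0 (1)
 88  000011100001000011→0 (0)
 89  000111000010000110→0 (0)
 90  001110000100001100→0 (0)
 91  011100001000011000→0 (0)
 92  111000010000110000→1 (0)

101100011100000011010100011010101011100001001101101001111010011110011101000110100100010000001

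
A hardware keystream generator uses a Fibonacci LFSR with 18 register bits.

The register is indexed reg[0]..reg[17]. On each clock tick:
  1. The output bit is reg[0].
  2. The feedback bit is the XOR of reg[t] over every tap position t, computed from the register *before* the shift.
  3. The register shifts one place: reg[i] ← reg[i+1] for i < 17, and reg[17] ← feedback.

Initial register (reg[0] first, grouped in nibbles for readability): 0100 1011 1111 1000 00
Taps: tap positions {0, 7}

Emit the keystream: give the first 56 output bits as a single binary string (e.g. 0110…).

tick  register→output (feedback)
  0  010010111111100000→0 (1)
  1  100101111111000001→1 (0)
  2  001011111110000010→0 (1)
  3  010111111100000101→0 (1)
  4  101111111000001011→1 (0)
  5  011111110000010110→0 (1)
  6  111111100000101101→1 (1)
  7  111111000001011011→1 (1)
  8  111110000010110111→1 (1)
  9  111100000101101111→1 (1)
 10  111000001011011111→1 (1)
 11  110000010110111111→1 (0)
 12  100000101101111110→1 (1)
 13  000001011011111101→0 (1)
 14  000010110111111011→0 (1)
 15  000101101111110111→0 (0)
 16  001011011111101110→0 (1)
 17  010110111111011101→0 (1)
 18  101101111110111011→1 (0)
 19  011011111101110110→0 (1)
 20  110111111011101101→1 (0)
 21  101111110111011010→1 (0)
 22  011111101110110100→0 (0)
 23  111111011101101000→1 (0)
 24  111110111011010000→1 (0)
 25  111101110110100000→1 (0)
 26  111011101101000000→1 (1)
 27  110111011010000001→1 (0)
 28  101110110100000010→1 (0)
 29  011101101000000100→0 (0)
 30  111011010000001000→1 (0)
 31  110110100000010000→1 (1)
 32  101101000000100001→1 (1)
 33  011010000001000011→0 (0)
 34  110100000010000110→1 (1)
 35  101000000100001101→1 (1)
 36  010000001000011011→0 (0)
 37  100000010000110110→1 (0)
 38  000000100001101100→0 (0)
 39  000001000011011000→0 (0)
 40  000010000110110000→0 (0)
 41  000100001101100000→0 (0)
 42  001000011011000000→0 (1)
 43  010000110110000001→0 (1)
 44  100001101100000011→1 (1)
 45  000011011000000111→0 (1)
 46  000110110000001111→0 (1)
 47  001101100000011111→0 (0)
 48  011011000000111110→0 (0)
 49  110110000001111100→1 (1)
 50  101100000011111001→1 (1)
 51  011000000111110011→0 (0)
 52  110000001111100110→1 (1)
 53  100000011111001101→1 (0)
 54  000000111110011010→0 (1)
 55  000001111100110101→0 (1)

01001011111110000010110111111011101101000000100001101100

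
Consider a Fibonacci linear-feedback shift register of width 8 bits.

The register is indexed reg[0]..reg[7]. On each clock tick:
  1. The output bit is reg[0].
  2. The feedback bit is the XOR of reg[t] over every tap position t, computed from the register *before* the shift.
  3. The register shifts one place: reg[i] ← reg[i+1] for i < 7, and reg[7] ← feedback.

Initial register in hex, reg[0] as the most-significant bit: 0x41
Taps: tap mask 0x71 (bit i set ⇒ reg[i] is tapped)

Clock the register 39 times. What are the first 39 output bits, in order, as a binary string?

010000010011101100100100110000001110100

k : reg_k → out_k, fb_k
0: 01000001 → 0, fb=0
1: 10000010 → 1, fb=0
2: 00000100 → 0, fb=1
3: 00001001 → 0, fb=1
4: 00010011 → 0, fb=1
5: 00100111 → 0, fb=0
6: 01001110 → 0, fb=1
7: 10011101 → 1, fb=1
8: 00111011 → 0, fb=0
9: 01110110 → 0, fb=0
10: 11101100 → 1, fb=1
11: 11011001 → 1, fb=0
12: 10110010 → 1, fb=0
13: 01100100 → 0, fb=1
14: 11001001 → 1, fb=0
15: 10010010 → 1, fb=0
16: 00100100 → 0, fb=1
17: 01001001 → 0, fb=1
18: 10010011 → 1, fb=0
19: 00100110 → 0, fb=0
20: 01001100 → 0, fb=0
21: 10011000 → 1, fb=0
22: 00110000 → 0, fb=0
23: 01100000 → 0, fb=0
24: 11000000 → 1, fb=1
25: 10000001 → 1, fb=1
26: 00000011 → 0, fb=1
27: 00000111 → 0, fb=0
28: 00001110 → 0, fb=1
29: 00011101 → 0, fb=0
30: 00111010 → 0, fb=0
31: 01110100 → 0, fb=1
32: 11101001 → 1, fb=0
33: 11010010 → 1, fb=0
34: 10100100 → 1, fb=0
35: 01001000 → 0, fb=1
36: 10010001 → 1, fb=1
37: 00100011 → 0, fb=1
38: 01000111 → 0, fb=0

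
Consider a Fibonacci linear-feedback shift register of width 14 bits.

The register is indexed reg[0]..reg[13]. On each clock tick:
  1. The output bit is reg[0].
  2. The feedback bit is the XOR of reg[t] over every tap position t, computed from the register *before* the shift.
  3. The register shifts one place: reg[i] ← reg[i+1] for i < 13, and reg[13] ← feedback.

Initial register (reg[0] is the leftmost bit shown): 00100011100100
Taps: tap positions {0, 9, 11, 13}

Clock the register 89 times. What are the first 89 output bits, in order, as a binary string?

step | reg (before) | out | fb
   0 | 00100011100100 | 0 | 1
   1 | 01000111001001 | 0 | 1
   2 | 10001110010011 | 1 | 1
   3 | 00011100100111 | 0 | 0
   4 | 00111001001110 | 0 | 1
   5 | 01110010011101 | 0 | 1
   6 | 11100100111011 | 1 | 1
   7 | 11001001110111 | 1 | 0
   8 | 10010011101110 | 1 | 0
   9 | 00100111011100 | 0 | 0
  10 | 01001110111000 | 0 | 1
  11 | 10011101110001 | 1 | 1
  12 | 00111011100011 | 0 | 1
  13 | 01110111000111 | 0 | 0
  14 | 11101110001110 | 1 | 0
  15 | 11011100011100 | 1 | 1
  16 | 10111000111001 | 1 | 1
  17 | 01110001110011 | 0 | 0
  18 | 11100011100110 | 1 | 0
  19 | 11000111001100 | 1 | 0
  20 | 10001110011000 | 1 | 0
  21 | 00011100110000 | 0 | 1
  22 | 00111001100001 | 0 | 1
  23 | 01110011000011 | 0 | 1
  24 | 11100110000111 | 1 | 1
  25 | 11001100001111 | 1 | 1
  26 | 10011000011111 | 1 | 0
  27 | 00110000111110 | 0 | 0
  28 | 01100001111100 | 0 | 0
  29 | 11000011111000 | 1 | 0
  30 | 10000111110000 | 1 | 0
  31 | 00001111100000 | 0 | 0
  32 | 00011111000000 | 0 | 0
  33 | 00111110000000 | 0 | 0
  34 | 01111100000000 | 0 | 0
  35 | 11111000000000 | 1 | 1
  36 | 11110000000001 | 1 | 0
  37 | 11100000000010 | 1 | 1
  38 | 11000000000101 | 1 | 1
  39 | 10000000001011 | 1 | 0
  40 | 00000000010110 | 0 | 0
  41 | 00000000101100 | 0 | 1
  42 | 00000001011001 | 0 | 0
  43 | 00000010110010 | 0 | 1
  44 | 00000101100101 | 0 | 0
  45 | 00001011001010 | 0 | 0
  46 | 00010110010100 | 0 | 0
  47 | 00101100101000 | 0 | 0
  48 | 01011001010000 | 0 | 1
  49 | 10110010100001 | 1 | 0
  50 | 01100101000010 | 0 | 0
  51 | 11001010000100 | 1 | 0
  52 | 10010100001000 | 1 | 1
  53 | 00101000010001 | 0 | 0
  54 | 01010000100010 | 0 | 0
  55 | 10100001000100 | 1 | 0
  56 | 01000010001000 | 0 | 0
  57 | 10000100010000 | 1 | 0
  58 | 00001000100000 | 0 | 0
  59 | 00010001000000 | 0 | 0
  60 | 00100010000000 | 0 | 0
  61 | 01000100000000 | 0 | 0
  62 | 10001000000000 | 1 | 1
  63 | 00010000000001 | 0 | 1
  64 | 00100000000011 | 0 | 1
  65 | 01000000000111 | 0 | 0
  66 | 10000000001110 | 1 | 0
  67 | 00000000011100 | 0 | 0
  68 | 00000000111000 | 0 | 1
  69 | 00000001110001 | 0 | 0
  70 | 00000011100010 | 0 | 0
  71 | 00000111000100 | 0 | 1
  72 | 00001110001001 | 0 | 1
  73 | 00011100010011 | 0 | 0
  74 | 00111000100110 | 0 | 1
  75 | 01110001001101 | 0 | 0
  76 | 11100010011010 | 1 | 0
  77 | 11000100110100 | 1 | 1
  78 | 10001001101001 | 1 | 0
  79 | 00010011010010 | 0 | 1
  80 | 00100110100101 | 0 | 0
  81 | 01001101001010 | 0 | 0
  82 | 10011010010100 | 1 | 1
  83 | 00110100101001 | 0 | 1
  84 | 01101001010011 | 0 | 0
  85 | 11010010100110 | 1 | 0
  86 | 10100101001100 | 1 | 0
  87 | 01001010011000 | 0 | 1
  88 | 10010100110001 | 1 | 1

00100011100100111011100011100110000111110000000001011001010000100010000000001110001001101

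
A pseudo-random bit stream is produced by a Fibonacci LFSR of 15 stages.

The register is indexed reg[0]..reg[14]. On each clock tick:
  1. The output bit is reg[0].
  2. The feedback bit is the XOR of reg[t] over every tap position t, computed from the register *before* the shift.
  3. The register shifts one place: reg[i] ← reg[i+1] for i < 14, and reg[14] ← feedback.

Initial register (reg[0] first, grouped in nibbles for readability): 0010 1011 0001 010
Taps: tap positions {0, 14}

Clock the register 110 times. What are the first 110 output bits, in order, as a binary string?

00101011000101000110010000110000100011111011111000010101101010000011001001100000010001110111111100001011010101

tick  register→output (feedback)
  0  001010110001010→0 (0)
  1  010101100010100→0 (0)
  2  101011000101000→1 (1)
  3  010110001010001→0 (1)
  4  101100010100011→1 (0)
  5  011000101000110→0 (0)
  6  110001010001100→1 (1)
  7  100010100011001→1 (0)
  8  000101000110010→0 (0)
  9  001010001100100→0 (0)
 10  010100011001000→0 (0)
 11  101000110010000→1 (1)
 12  010001100100001→0 (1)
 13  100011001000011→1 (0)
 14  000110010000110→0 (0)
 15  001100100001100→0 (0)
 16  011001000011000→0 (0)
 17  110010000110000→1 (1)
 18  100100001100001→1 (0)
 19  001000011000010→0 (0)
 20  010000110000100→0 (0)
 21  100001100001000→1 (1)
 22  000011000010001→0 (1)
 23  000110000100011→0 (1)
 24  001100001000111→0 (1)
 25  011000010001111→0 (1)
 26  110000100011111→1 (0)
 27  100001000111110→1 (1)
 28  000010001111101→0 (1)
 29  000100011111011→0 (1)
 30  001000111110111→0 (1)
 31  010001111101111→0 (1)
 32  100011111011111→1 (0)
 33  000111110111110→0 (0)
 34  001111101111100→0 (0)
 35  011111011111000→0 (0)
 36  111110111110000→1 (1)
 37  111101111100001→1 (0)
 38  111011111000010→1 (1)
 39  110111110000101→1 (0)
 40  101111100001010→1 (1)
 41  011111000010101→0 (1)
 42  111110000101011→1 (0)
 43  111100001010110→1 (1)
 44  111000010101101→1 (0)
 45  110000101011010→1 (1)
 46  100001010110101→1 (0)
 47  000010101101010→0 (0)
 48  000101011010100→0 (0)
 49  001010110101000→0 (0)
 50  010101101010000→0 (0)
 51  101011010100000→1 (1)
 52  010110101000001→0 (1)
 53  101101010000011→1 (0)
 54  011010100000110→0 (0)
 55  110101000001100→1 (1)
 56  101010000011001→1 (0)
 57  010100000110010→0 (0)
 58  101000001100100→1 (1)
 59  010000011001001→0 (1)
 60  100000110010011→1 (0)
 61  000001100100110→0 (0)
 62  000011001001100→0 (0)
 63  000110010011000→0 (0)
 64  001100100110000→0 (0)
 65  011001001100000→0 (0)
 66  110010011000000→1 (1)
 67  100100110000001→1 (0)
 68  001001100000010→0 (0)
 69  010011000000100→0 (0)
 70  100110000001000→1 (1)
 71  001100000010001→0 (1)
 72  011000000100011→0 (1)
 73  110000001000111→1 (0)
 74  100000010001110→1 (1)
 75  000000100011101→0 (1)
 76  000001000111011→0 (1)
 77  000010001110111→0 (1)
 78  000100011101111→0 (1)
 79  001000111011111→0 (1)
 80  010001110111111→0 (1)
 81  100011101111111→1 (0)
 82  000111011111110→0 (0)
 83  001110111111100→0 (0)
 84  011101111111000→0 (0)
 85  111011111110000→1 (1)
 86  110111111100001→1 (0)
 87  101111111000010→1 (1)
 88  011111110000101→0 (1)
 89  111111100001011→1 (0)
 90  111111000010110→1 (1)
 91  111110000101101→1 (0)
 92  111100001011010→1 (1)
 93  111000010110101→1 (0)
 94  110000101101010→1 (1)
 95  100001011010101→1 (0)
 96  000010110101010→0 (0)
 97  000101101010100→0 (0)
 98  001011010101000→0 (0)
 99  010110101010000→0 (0)
100  101101010100000→1 (1)
101  011010101000001→0 (1)
102  110101010000011→1 (0)
103  101010100000110→1 (1)
104  010101000001101→0 (1)
105  101010000011011→1 (0)
106  010100000110110→0 (0)
107  101000001101100→1 (1)
108  010000011011001→0 (1)
109  100000110110011→1 (0)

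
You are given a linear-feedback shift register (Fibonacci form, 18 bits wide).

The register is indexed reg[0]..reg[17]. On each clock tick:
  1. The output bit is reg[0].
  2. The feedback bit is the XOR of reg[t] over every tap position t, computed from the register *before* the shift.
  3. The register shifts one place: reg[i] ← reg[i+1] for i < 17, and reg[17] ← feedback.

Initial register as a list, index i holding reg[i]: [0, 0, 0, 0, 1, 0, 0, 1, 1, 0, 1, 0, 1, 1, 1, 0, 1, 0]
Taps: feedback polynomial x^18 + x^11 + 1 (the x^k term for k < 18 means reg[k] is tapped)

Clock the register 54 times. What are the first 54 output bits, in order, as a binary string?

000010011010111010011111010101010000110111001110110111

tick  register→output (feedback)
  0  000010011010111010→0 (0)
  1  000100110101110100→0 (1)
  2  001001101011101001→0 (1)
  3  010011010111010011→0 (1)
  4  100110101110100111→1 (1)
  5  001101011101001111→0 (1)
  6  011010111010011111→0 (0)
  7  110101110100111110→1 (1)
  8  101011101001111101→1 (0)
  9  010111010011111010→0 (1)
 10  101110100111110101→1 (0)
 11  011101001111101010→0 (1)
 12  111010011111010101→1 (0)
 13  110100111110101010→1 (1)
 14  101001111101010101→1 (0)
 15  010011111010101010→0 (0)
 16  100111110101010100→1 (0)
 17  001111101010101000→0 (0)
 18  011111010101010000→0 (1)
 19  111110101010100001→1 (1)
 20  111101010101000011→1 (0)
 21  111010101010000110→1 (1)
 22  110101010100001101→1 (1)
 23  101010101000011011→1 (1)
 24  010101010000110111→0 (0)
 25  101010100001101110→1 (0)
 26  010101000011011100→0 (1)
 27  101010000110111001→1 (1)
 28  010100001101110011→0 (1)
 29  101000011011100111→1 (0)
 30  010000110111001110→0 (1)
 31  100001101110011101→1 (1)
 32  000011011100111011→0 (0)
 33  000110111001110110→0 (1)
 34  001101110011101101→0 (1)
 35  011011100111011011→0 (1)
 36  110111001110110111→1 (1)
 37  101110011101101111→1 (0)
 38  011100111011011110→0 (1)
 39  111001110110111101→1 (1)
 40  110011101101111011→1 (0)
 41  100111011011110110→1 (0)
 42  001110110111101100→0 (1)
 43  011101101111011001→0 (1)
 44  111011011110110011→1 (1)
 45  110110111101100111→1 (0)
 46  101101111011001110→1 (0)
 47  011011110110011100→0 (0)
 48  110111101100111000→1 (1)
 49  101111011001110001→1 (0)
 50  011110110011100010→0 (1)
 51  111101100111000101→1 (0)
 52  111011001110001010→1 (1)
 53  110110011100010101→1 (1)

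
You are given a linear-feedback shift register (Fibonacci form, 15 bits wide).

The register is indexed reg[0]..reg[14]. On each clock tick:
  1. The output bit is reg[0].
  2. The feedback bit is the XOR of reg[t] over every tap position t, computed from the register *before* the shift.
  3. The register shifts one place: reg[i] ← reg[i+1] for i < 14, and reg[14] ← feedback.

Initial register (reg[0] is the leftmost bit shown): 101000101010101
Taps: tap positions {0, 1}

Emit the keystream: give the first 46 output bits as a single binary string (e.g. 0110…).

k : reg_k → out_k, fb_k
0: 101000101010101 → 1, fb=1
1: 010001010101011 → 0, fb=1
2: 100010101010111 → 1, fb=1
3: 000101010101111 → 0, fb=0
4: 001010101011110 → 0, fb=0
5: 010101010111100 → 0, fb=1
6: 101010101111001 → 1, fb=1
7: 010101011110011 → 0, fb=1
8: 101010111100111 → 1, fb=1
9: 010101111001111 → 0, fb=1
10: 101011110011111 → 1, fb=1
11: 010111100111111 → 0, fb=1
12: 101111001111111 → 1, fb=1
13: 011110011111111 → 0, fb=1
14: 111100111111111 → 1, fb=0
15: 111001111111110 → 1, fb=0
16: 110011111111100 → 1, fb=0
17: 100111111111000 → 1, fb=1
18: 001111111110001 → 0, fb=0
19: 011111111100010 → 0, fb=1
20: 111111111000101 → 1, fb=0
21: 111111110001010 → 1, fb=0
22: 111111100010100 → 1, fb=0
23: 111111000101000 → 1, fb=0
24: 111110001010000 → 1, fb=0
25: 111100010100000 → 1, fb=0
26: 111000101000000 → 1, fb=0
27: 110001010000000 → 1, fb=0
28: 100010100000000 → 1, fb=1
29: 000101000000001 → 0, fb=0
30: 001010000000010 → 0, fb=0
31: 010100000000100 → 0, fb=1
32: 101000000001001 → 1, fb=1
33: 010000000010011 → 0, fb=1
34: 100000000100111 → 1, fb=1
35: 000000001001111 → 0, fb=0
36: 000000010011110 → 0, fb=0
37: 000000100111100 → 0, fb=0
38: 000001001111000 → 0, fb=0
39: 000010011110000 → 0, fb=0
40: 000100111100000 → 0, fb=0
41: 001001111000000 → 0, fb=0
42: 010011110000000 → 0, fb=1
43: 100111100000001 → 1, fb=1
44: 001111000000011 → 0, fb=0
45: 011110000000110 → 0, fb=1

1010001010101011110011111111100010100000000100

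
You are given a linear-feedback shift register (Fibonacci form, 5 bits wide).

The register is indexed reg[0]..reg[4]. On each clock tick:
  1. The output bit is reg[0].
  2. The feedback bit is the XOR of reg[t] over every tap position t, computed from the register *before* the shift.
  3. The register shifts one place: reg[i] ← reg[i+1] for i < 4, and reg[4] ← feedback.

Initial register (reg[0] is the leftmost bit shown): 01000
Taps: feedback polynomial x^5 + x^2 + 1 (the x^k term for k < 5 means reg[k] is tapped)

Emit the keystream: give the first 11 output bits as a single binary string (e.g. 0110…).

01000010010

k : reg_k → out_k, fb_k
0: 01000 → 0, fb=0
1: 10000 → 1, fb=1
2: 00001 → 0, fb=0
3: 00010 → 0, fb=0
4: 00100 → 0, fb=1
5: 01001 → 0, fb=0
6: 10010 → 1, fb=1
7: 00101 → 0, fb=1
8: 01011 → 0, fb=0
9: 10110 → 1, fb=0
10: 01100 → 0, fb=1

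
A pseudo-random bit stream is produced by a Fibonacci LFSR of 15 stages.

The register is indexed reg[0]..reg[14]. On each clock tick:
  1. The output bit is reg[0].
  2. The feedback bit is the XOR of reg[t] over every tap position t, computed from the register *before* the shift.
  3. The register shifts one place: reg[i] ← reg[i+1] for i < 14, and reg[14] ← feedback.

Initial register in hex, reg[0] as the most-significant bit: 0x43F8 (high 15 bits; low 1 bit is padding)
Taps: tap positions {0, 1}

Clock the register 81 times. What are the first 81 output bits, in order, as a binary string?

k : reg_k → out_k, fb_k
0: 010000111111100 → 0, fb=1
1: 100001111111001 → 1, fb=1
2: 000011111110011 → 0, fb=0
3: 000111111100110 → 0, fb=0
4: 001111111001100 → 0, fb=0
5: 011111110011000 → 0, fb=1
6: 111111100110001 → 1, fb=0
7: 111111001100010 → 1, fb=0
8: 111110011000100 → 1, fb=0
9: 111100110001000 → 1, fb=0
10: 111001100010000 → 1, fb=0
11: 110011000100000 → 1, fb=0
12: 100110001000000 → 1, fb=1
13: 001100010000001 → 0, fb=0
14: 011000100000010 → 0, fb=1
15: 110001000000101 → 1, fb=0
16: 100010000001010 → 1, fb=1
17: 000100000010101 → 0, fb=0
18: 001000000101010 → 0, fb=0
19: 010000001010100 → 0, fb=1
20: 100000010101001 → 1, fb=1
21: 000000101010011 → 0, fb=0
22: 000001010100110 → 0, fb=0
23: 000010101001100 → 0, fb=0
24: 000101010011000 → 0, fb=0
25: 001010100110000 → 0, fb=0
26: 010101001100000 → 0, fb=1
27: 101010011000001 → 1, fb=1
28: 010100110000011 → 0, fb=1
29: 101001100000111 → 1, fb=1
30: 010011000001111 → 0, fb=1
31: 100110000011111 → 1, fb=1
32: 001100000111111 → 0, fb=0
33: 011000001111110 → 0, fb=1
34: 110000011111101 → 1, fb=0
35: 100000111111010 → 1, fb=1
36: 000001111110101 → 0, fb=0
37: 000011111101010 → 0, fb=0
38: 000111111010100 → 0, fb=0
39: 001111110101000 → 0, fb=0
40: 011111101010000 → 0, fb=1
41: 111111010100001 → 1, fb=0
42: 111110101000010 → 1, fb=0
43: 111101010000100 → 1, fb=0
44: 111010100001000 → 1, fb=0
45: 110101000010000 → 1, fb=0
46: 101010000100000 → 1, fb=1
47: 010100001000001 → 0, fb=1
48: 101000010000011 → 1, fb=1
49: 010000100000111 → 0, fb=1
50: 100001000001111 → 1, fb=1
51: 000010000011111 → 0, fb=0
52: 000100000111110 → 0, fb=0
53: 001000001111100 → 0, fb=0
54: 010000011111000 → 0, fb=1
55: 100000111110001 → 1, fb=1
56: 000001111100011 → 0, fb=0
57: 000011111000110 → 0, fb=0
58: 000111110001100 → 0, fb=0
59: 001111100011000 → 0, fb=0
60: 011111000110000 → 0, fb=1
61: 111110001100001 → 1, fb=0
62: 111100011000010 → 1, fb=0
63: 111000110000100 → 1, fb=0
64: 110001100001000 → 1, fb=0
65: 100011000010000 → 1, fb=1
66: 000110000100001 → 0, fb=0
67: 001100001000010 → 0, fb=0
68: 011000010000100 → 0, fb=1
69: 110000100001001 → 1, fb=0
70: 100001000010010 → 1, fb=1
71: 000010000100101 → 0, fb=0
72: 000100001001010 → 0, fb=0
73: 001000010010100 → 0, fb=0
74: 010000100101000 → 0, fb=1
75: 100001001010001 → 1, fb=1
76: 000010010100011 → 0, fb=0
77: 000100101000110 → 0, fb=0
78: 001001010001100 → 0, fb=0
79: 010010100011000 → 0, fb=1
80: 100101000110001 → 1, fb=1

010000111111100110001000000101010011000001111110101000010000011111000110000100001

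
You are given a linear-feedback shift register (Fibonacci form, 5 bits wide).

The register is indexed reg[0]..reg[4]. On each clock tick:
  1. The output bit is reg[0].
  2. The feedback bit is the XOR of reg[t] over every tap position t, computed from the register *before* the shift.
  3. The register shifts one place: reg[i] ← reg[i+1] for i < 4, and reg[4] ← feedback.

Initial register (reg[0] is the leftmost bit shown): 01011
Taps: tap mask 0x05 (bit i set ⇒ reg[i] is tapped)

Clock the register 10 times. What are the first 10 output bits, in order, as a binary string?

0101100111

step | reg (before) | out | fb
   0 | 01011 | 0 | 0
   1 | 10110 | 1 | 0
   2 | 01100 | 0 | 1
   3 | 11001 | 1 | 1
   4 | 10011 | 1 | 1
   5 | 00111 | 0 | 1
   6 | 01111 | 0 | 1
   7 | 11111 | 1 | 0
   8 | 11110 | 1 | 0
   9 | 11100 | 1 | 0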